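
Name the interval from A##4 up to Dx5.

Counting letters A–B–C–D gives a fourth.
A##→D## = 5 semitones, exactly the perfect fourth.

perfect fourth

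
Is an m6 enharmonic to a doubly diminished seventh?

Yes

A minor sixth spans 8 semitones; a doubly diminished seventh spans 8.
They are enharmonically equivalent.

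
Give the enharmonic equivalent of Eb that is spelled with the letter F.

Fbb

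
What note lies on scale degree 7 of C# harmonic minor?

The C# harmonic minor scale runs C# D# E F# G# A B#.
Degree 7 is B#.

B#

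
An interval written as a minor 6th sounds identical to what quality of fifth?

augmented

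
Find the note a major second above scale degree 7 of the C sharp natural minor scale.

Scale degree 7 of C# natural minor is B.
A major second (2 semitones) above B lands on the letter C, giving C#.

C#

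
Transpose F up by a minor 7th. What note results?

Eb

F up a major seventh is E, so the target letter is E.
From F, a minor seventh is 10 semitones up: Eb.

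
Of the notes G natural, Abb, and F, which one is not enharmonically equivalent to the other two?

F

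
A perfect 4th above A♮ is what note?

D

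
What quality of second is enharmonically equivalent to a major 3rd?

A major third spans 4 semitones.
A second spanning 4 semitones is doubly augmented (the major second is 2).

doubly augmented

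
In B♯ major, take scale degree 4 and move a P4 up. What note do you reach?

A#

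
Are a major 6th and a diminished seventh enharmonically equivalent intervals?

Yes

A major sixth spans 9 semitones; a diminished seventh spans 9.
They are enharmonically equivalent.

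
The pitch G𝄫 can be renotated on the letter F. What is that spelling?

Gbb is pitch class 5. The letter F alone is pitch class 5.
Pitch class 5 on F needs no accidental: F.

F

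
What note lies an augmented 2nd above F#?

A second above F lands on the letter G.
An augmented second spans 3 semitones, so F# moves to pitch class 9. On the letter G that is G##.

G##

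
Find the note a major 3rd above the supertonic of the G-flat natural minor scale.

The supertonic of Gb natural minor is Ab.
A major third (4 semitones) above Ab lands on the letter C, giving C.

C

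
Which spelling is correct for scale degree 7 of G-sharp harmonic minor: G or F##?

F##

Each scale degree takes a distinct letter name. Degree 7 of a scale on G must use the letter F.
F## and G are enharmonically the same pitch, but only F## uses the letter F, so it is the correct spelling here.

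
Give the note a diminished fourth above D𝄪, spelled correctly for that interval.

G#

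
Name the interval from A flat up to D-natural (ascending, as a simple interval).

Counting letters A–B–C–D gives a fourth.
Ab→D = 6 semitones, 1 wider than the perfect fourth (5), so augmented.

augmented fourth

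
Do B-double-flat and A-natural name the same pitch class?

Bbb = pitch class 9 and A = pitch class 9 — the same pitch class, so they are enharmonic equivalents.

Yes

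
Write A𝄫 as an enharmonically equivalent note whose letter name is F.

Plain F sits 2 semitones below Abb, so on the letter F the same pitch needs a double sharp: F##.

F##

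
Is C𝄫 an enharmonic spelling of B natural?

No

Cbb is pitch class 10; B is pitch class 11.
The pitch classes differ (10 vs. 11), so they are not enharmonic equivalents.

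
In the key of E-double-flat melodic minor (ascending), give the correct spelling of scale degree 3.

Gbb

Degree 3 takes the letter 2 steps above E, which is G.
In melodic minor (ascending), degree 3 sits 3 semitones above the tonic. Ebb + 3 semitones is pitch class 5, spelled on G as Gbb.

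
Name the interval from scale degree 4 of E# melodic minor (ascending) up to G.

Scale degree 4 of E# melodic minor (ascending) is A#.
A# up to G: letters A→G make it a seventh; 9 semitones makes it diminished.

diminished seventh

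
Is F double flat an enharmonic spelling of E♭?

Fbb = pitch class 3 and Eb = pitch class 3 — the same pitch class, so they are enharmonic equivalents.

Yes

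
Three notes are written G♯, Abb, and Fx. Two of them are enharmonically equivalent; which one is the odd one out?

G#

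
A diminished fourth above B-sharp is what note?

E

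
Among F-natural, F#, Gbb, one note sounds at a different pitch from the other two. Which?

F#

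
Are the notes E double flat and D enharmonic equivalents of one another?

Yes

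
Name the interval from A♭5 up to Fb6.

The letter names run A→F, a span of 5 letter steps, so the interval is some kind of sixth.
Ab to Fb is 8 semitones. A major sixth is 9, so 8 makes it minor.

minor sixth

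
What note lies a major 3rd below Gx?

E#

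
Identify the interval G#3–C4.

diminished fourth

The letter names run G→C, a span of 3 letter steps, so the interval is some kind of fourth.
G# to C is 4 semitones. A perfect fourth is 5, so 4 makes it diminished.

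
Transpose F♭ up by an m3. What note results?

Abb

F up a major third is A, so the target letter is A.
From Fb, a minor third is 3 semitones up: Abb.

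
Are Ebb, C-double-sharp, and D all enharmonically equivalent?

Yes

Ebb = pitch class 2 and C## = pitch class 2 and D = pitch class 2 — the same pitch class, so they are enharmonic equivalents.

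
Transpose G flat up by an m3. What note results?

Bbb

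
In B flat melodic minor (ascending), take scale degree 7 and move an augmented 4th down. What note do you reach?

Scale degree 7 of Bb melodic minor (ascending) is A.
An augmented fourth (6 semitones) below A lands on the letter E, giving Eb.

Eb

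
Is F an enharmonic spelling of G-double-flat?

F is pitch class 5; Gbb is pitch class 5.
All spellings map to pitch class 5, so they are enharmonically equivalent.

Yes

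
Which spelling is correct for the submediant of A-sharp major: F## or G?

Each scale degree takes a distinct letter name. Degree 6 of a scale on A must use the letter F.
F## and G are enharmonically the same pitch, but only F## uses the letter F, so it is the correct spelling here.

F##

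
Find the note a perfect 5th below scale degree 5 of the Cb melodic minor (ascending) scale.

Scale degree 5 of Cb melodic minor (ascending) is Gb.
A perfect fifth (7 semitones) below Gb lands on the letter C, giving Cb.

Cb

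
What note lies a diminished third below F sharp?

D##

A third below F lands on the letter D.
A diminished third spans 2 semitones, so F# moves to pitch class 4. On the letter D that is D##.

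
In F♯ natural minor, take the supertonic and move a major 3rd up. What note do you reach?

B#

The supertonic of F# natural minor is G#.
A major third (4 semitones) above G# lands on the letter B, giving B#.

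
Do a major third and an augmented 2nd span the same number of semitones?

A major third spans 4 semitones; an augmented second spans 3.
The spans differ, so they are not enharmonic equivalents.

No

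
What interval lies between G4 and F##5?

Counting letters G–A–B–C–D–E–F gives a seventh.
G→F## = 12 semitones, 1 wider than the major seventh (11), so augmented.

augmented seventh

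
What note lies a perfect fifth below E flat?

Ab

E down a perfect fifth is A, so the target letter is A.
From Eb, a perfect fifth is 7 semitones down: Ab.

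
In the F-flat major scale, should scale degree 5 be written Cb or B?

Cb

Each scale degree takes a distinct letter name. Degree 5 of a scale on F must use the letter C.
Cb and B are enharmonically the same pitch, but only Cb uses the letter C, so it is the correct spelling here.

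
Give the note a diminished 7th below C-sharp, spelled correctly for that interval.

D##

C down a major seventh is Db, so the target letter is D.
From C#, a diminished seventh is 9 semitones down: D##.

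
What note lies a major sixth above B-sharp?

B up a major sixth is G#, so the target letter is G.
From B#, a major sixth is 9 semitones up: G##.

G##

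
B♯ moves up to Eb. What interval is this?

doubly diminished fourth

Counting letters B–C–D–E gives a fourth.
B#→Eb = 3 semitones, 2 narrower than the perfect fourth (5), so doubly diminished.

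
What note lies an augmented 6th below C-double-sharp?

C down a major sixth is Eb, so the target letter is E.
From C##, an augmented sixth is 10 semitones down: E.

E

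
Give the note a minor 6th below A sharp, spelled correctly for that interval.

A down a major sixth is C, so the target letter is C.
From A#, a minor sixth is 8 semitones down: C##.

C##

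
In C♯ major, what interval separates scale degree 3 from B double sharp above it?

augmented fifth

Scale degree 3 of C# major is E#.
E# up to B##: letters E→B make it a fifth; 8 semitones makes it augmented.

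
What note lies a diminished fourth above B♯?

A fourth above B lands on the letter E.
A diminished fourth spans 4 semitones, so B# moves to pitch class 4. On the letter E that is E.

E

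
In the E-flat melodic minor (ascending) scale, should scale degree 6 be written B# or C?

Each scale degree takes a distinct letter name. Degree 6 of a scale on E must use the letter C.
C and B# are enharmonically the same pitch, but only C uses the letter C, so it is the correct spelling here.

C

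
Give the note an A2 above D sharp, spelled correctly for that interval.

A second above D lands on the letter E.
An augmented second spans 3 semitones, so D# moves to pitch class 6. On the letter E that is E##.

E##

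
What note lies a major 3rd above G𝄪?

A third above G lands on the letter B.
A major third spans 4 semitones, so G## moves to pitch class 1. On the letter B that is B##.

B##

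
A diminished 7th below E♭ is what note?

F#

A seventh below E lands on the letter F.
A diminished seventh spans 9 semitones, so Eb moves to pitch class 6. On the letter F that is F#.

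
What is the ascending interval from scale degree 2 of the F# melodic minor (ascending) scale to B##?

augmented third

Scale degree 2 of F# melodic minor (ascending) is G#.
G# up to B##: letters G→B make it a third; 5 semitones makes it augmented.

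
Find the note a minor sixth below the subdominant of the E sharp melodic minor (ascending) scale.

C##

The subdominant of E# melodic minor (ascending) is A#.
A minor sixth (8 semitones) below A# lands on the letter C, giving C##.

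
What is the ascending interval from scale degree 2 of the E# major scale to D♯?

minor sixth

Scale degree 2 of E# major is F##.
F## up to D#: letters F→D make it a sixth; 8 semitones makes it minor.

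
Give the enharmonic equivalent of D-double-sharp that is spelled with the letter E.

E

D## is pitch class 4. The letter E alone is pitch class 4.
Pitch class 4 on E needs no accidental: E.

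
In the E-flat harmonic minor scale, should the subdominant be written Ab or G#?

Each scale degree takes a distinct letter name. Degree 4 of a scale on E must use the letter A.
Ab and G# are enharmonically the same pitch, but only Ab uses the letter A, so it is the correct spelling here.

Ab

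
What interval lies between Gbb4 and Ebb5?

major sixth

Counting letters G–A–B–C–D–E gives a sixth.
Gbb→Ebb = 9 semitones, exactly the major sixth.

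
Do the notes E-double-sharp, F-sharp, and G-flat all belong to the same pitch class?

E## = pitch class 6 and F# = pitch class 6 and Gb = pitch class 6 — the same pitch class, so they are enharmonic equivalents.

Yes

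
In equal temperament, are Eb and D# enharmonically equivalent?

Eb = pitch class 3 and D# = pitch class 3 — the same pitch class, so they are enharmonic equivalents.

Yes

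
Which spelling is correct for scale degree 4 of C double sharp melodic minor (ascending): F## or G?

Each scale degree takes a distinct letter name. Degree 4 of a scale on C must use the letter F.
F## and G are enharmonically the same pitch, but only F## uses the letter F, so it is the correct spelling here.

F##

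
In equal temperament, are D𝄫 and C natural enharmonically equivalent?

Dbb is pitch class 0; C is pitch class 0.
All spellings map to pitch class 0, so they are enharmonically equivalent.

Yes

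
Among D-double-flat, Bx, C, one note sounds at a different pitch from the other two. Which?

In 12-tone equal temperament, enharmonic equivalents share a pitch class. Dbb is pitch class 0; B## is pitch class 1; C is pitch class 0.
Dbb and C share pitch class 0, while B## is pitch class 1.

B##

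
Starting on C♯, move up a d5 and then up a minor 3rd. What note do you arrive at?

Bb

A diminished fifth up from C# is G (letter G, 6 semitones up).
A minor third up from G is Bb (letter B, 3 semitones up).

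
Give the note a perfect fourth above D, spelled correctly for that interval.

G

A fourth above D lands on the letter G.
A perfect fourth spans 5 semitones, so D moves to pitch class 7. On the letter G that is G.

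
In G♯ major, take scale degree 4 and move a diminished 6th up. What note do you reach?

Ab

Scale degree 4 of G# major is C#.
A diminished sixth (7 semitones) above C# lands on the letter A, giving Ab.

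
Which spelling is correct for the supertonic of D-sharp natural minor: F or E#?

Each scale degree takes a distinct letter name. Degree 2 of a scale on D must use the letter E.
E# and F are enharmonically the same pitch, but only E# uses the letter E, so it is the correct spelling here.

E#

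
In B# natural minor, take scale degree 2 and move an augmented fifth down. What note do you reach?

Scale degree 2 of B# natural minor is C##.
An augmented fifth (8 semitones) below C## lands on the letter F, giving F#.

F#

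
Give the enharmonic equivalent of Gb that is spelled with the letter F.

F#

Plain F sits 1 semitone below Gb, so on the letter F the same pitch needs a sharp: F#.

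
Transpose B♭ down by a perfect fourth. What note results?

F

B down a perfect fourth is F#, so the target letter is F.
From Bb, a perfect fourth is 5 semitones down: F.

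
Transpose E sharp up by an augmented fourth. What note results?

A fourth above E lands on the letter A.
An augmented fourth spans 6 semitones, so E# moves to pitch class 11. On the letter A that is A##.

A##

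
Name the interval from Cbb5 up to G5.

doubly augmented fifth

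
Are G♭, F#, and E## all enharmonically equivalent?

Yes

Gb = pitch class 6 and F# = pitch class 6 and E## = pitch class 6 — the same pitch class, so they are enharmonic equivalents.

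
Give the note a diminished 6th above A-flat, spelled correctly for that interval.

A sixth above A lands on the letter F.
A diminished sixth spans 7 semitones, so Ab moves to pitch class 3. On the letter F that is Fbb.

Fbb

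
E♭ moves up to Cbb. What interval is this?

The letter names run E→C, a span of 5 letter steps, so the interval is some kind of sixth.
Eb to Cbb is 7 semitones. A major sixth is 9, so 7 makes it diminished.

diminished sixth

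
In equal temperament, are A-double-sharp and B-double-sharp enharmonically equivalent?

No

A## is pitch class 11; B## is pitch class 1.
The pitch classes differ (11 vs. 1), so they are not enharmonic equivalents.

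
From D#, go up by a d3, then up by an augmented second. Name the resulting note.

G#

A diminished third up from D# is F (letter F, 2 semitones up).
An augmented second up from F is G# (letter G, 3 semitones up).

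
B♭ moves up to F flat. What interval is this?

The letter names run B→F, a span of 4 letter steps, so the interval is some kind of fifth.
Bb to Fb is 6 semitones. A perfect fifth is 7, so 6 makes it diminished.

diminished fifth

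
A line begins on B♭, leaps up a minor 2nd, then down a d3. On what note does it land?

A

A minor second up from Bb is Cb (letter C, 1 semitone up).
A diminished third down from Cb is A (letter A, 2 semitones down).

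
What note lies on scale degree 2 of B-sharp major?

C##

Degree 2 takes the letter 1 step above B, which is C.
In major, degree 2 sits 2 semitones above the tonic. B# + 2 semitones is pitch class 2, spelled on C as C##.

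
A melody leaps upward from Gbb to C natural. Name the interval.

doubly augmented fourth

Counting letters G–A–B–C gives a fourth.
Gbb→C = 7 semitones, 2 wider than the perfect fourth (5), so doubly augmented.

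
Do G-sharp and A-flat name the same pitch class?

Yes

G# is pitch class 8; Ab is pitch class 8.
All spellings map to pitch class 8, so they are enharmonically equivalent.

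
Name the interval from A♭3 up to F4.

Counting letters A–B–C–D–E–F gives a sixth.
Ab→F = 9 semitones, exactly the major sixth.

major sixth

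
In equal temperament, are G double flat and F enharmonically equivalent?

Yes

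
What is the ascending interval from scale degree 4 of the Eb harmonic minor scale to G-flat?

Scale degree 4 of Eb harmonic minor is Ab.
Ab up to Gb: letters A→G make it a seventh; 10 semitones makes it minor.

minor seventh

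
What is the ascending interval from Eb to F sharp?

The letter names run E→F, a span of 1 letter step, so the interval is some kind of second.
Eb to F# is 3 semitones. A major second is 2, so 3 makes it augmented.

augmented second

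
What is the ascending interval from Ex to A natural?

Counting letters E–F–G–A gives a fourth.
E##→A = 3 semitones, 2 narrower than the perfect fourth (5), so doubly diminished.

doubly diminished fourth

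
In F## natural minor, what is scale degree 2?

G##

Degree 2 takes the letter 1 step above F, which is G.
In natural minor, degree 2 sits 2 semitones above the tonic. F## + 2 semitones is pitch class 9, spelled on G as G##.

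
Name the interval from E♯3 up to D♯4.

Counting letters E–F–G–A–B–C–D gives a seventh.
E#→D# = 10 semitones, 1 narrower than the major seventh (11), so minor.

minor seventh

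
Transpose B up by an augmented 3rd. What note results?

B up a major third is D#, so the target letter is D.
From B, an augmented third is 5 semitones up: D##.

D##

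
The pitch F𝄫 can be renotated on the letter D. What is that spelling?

Plain D sits 1 semitone below Fbb, so on the letter D the same pitch needs a sharp: D#.

D#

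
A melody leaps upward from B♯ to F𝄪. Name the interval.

perfect fifth

Counting letters B–C–D–E–F gives a fifth.
B#→F## = 7 semitones, exactly the perfect fifth.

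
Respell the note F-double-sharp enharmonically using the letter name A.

Abb

Plain A sits 2 semitones above F##, so on the letter A the same pitch needs a double flat: Abb.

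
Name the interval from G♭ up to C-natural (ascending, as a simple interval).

augmented fourth

Counting letters G–A–B–C gives a fourth.
Gb→C = 6 semitones, 1 wider than the perfect fourth (5), so augmented.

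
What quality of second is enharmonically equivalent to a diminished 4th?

A diminished fourth spans 4 semitones.
A second spanning 4 semitones is doubly augmented (the major second is 2).

doubly augmented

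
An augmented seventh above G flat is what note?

G up a major seventh is F#, so the target letter is F.
From Gb, an augmented seventh is 12 semitones up: F#.

F#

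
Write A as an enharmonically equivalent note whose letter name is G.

G##

A is pitch class 9. The letter G alone is pitch class 7.
To reach pitch class 9 from G requires an offset of +2 semitones, i.e. double sharp: G##.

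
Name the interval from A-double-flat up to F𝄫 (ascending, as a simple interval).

minor sixth

Counting letters A–B–C–D–E–F gives a sixth.
Abb→Fbb = 8 semitones, 1 narrower than the major sixth (9), so minor.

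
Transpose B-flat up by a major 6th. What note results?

B up a major sixth is G#, so the target letter is G.
From Bb, a major sixth is 9 semitones up: G.

G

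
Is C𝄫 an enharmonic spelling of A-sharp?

Yes

Cbb = pitch class 10 and A# = pitch class 10 — the same pitch class, so they are enharmonic equivalents.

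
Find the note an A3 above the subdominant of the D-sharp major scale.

B##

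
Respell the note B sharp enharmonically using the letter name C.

B# is pitch class 0. The letter C alone is pitch class 0.
Pitch class 0 on C needs no accidental: C.

C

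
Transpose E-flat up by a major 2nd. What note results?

F

E up a major second is F#, so the target letter is F.
From Eb, a major second is 2 semitones up: F.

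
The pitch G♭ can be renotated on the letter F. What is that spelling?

F#

Gb is pitch class 6. The letter F alone is pitch class 5.
To reach pitch class 6 from F requires an offset of +1 semitone, i.e. sharp: F#.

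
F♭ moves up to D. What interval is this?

augmented sixth

Counting letters F–G–A–B–C–D gives a sixth.
Fb→D = 10 semitones, 1 wider than the major sixth (9), so augmented.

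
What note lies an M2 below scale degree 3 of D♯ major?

Scale degree 3 of D# major is F##.
A major second (2 semitones) below F## lands on the letter E, giving E#.

E#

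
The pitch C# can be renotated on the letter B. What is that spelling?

C# is pitch class 1. The letter B alone is pitch class 11.
To reach pitch class 1 from B requires an offset of +2 semitones, i.e. double sharp: B##.

B##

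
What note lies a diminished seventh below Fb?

G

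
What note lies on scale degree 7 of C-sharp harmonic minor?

B#

The C# harmonic minor scale runs C# D# E F# G# A B#.
Degree 7 is B#.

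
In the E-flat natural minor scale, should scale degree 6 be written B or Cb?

Each scale degree takes a distinct letter name. Degree 6 of a scale on E must use the letter C.
Cb and B are enharmonically the same pitch, but only Cb uses the letter C, so it is the correct spelling here.

Cb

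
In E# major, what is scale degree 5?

Degree 5 takes the letter 4 steps above E, which is B.
In major, degree 5 sits 7 semitones above the tonic. E# + 7 semitones is pitch class 0, spelled on B as B#.

B#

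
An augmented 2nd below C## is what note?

C down a major second is Bb, so the target letter is B.
From C##, an augmented second is 3 semitones down: B.

B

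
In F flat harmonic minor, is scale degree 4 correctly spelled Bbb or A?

Bbb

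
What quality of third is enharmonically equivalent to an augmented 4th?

doubly augmented

An augmented fourth spans 6 semitones.
A third spanning 6 semitones is doubly augmented (the major third is 4).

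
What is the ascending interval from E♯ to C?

Counting letters E–F–G–A–B–C gives a sixth.
E#→C = 7 semitones, 2 narrower than the major sixth (9), so diminished.

diminished sixth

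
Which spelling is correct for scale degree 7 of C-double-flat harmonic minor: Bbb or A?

Each scale degree takes a distinct letter name. Degree 7 of a scale on C must use the letter B.
Bbb and A are enharmonically the same pitch, but only Bbb uses the letter B, so it is the correct spelling here.

Bbb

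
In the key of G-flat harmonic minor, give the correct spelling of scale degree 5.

Db

Degree 5 takes the letter 4 steps above G, which is D.
In harmonic minor, degree 5 sits 7 semitones above the tonic. Gb + 7 semitones is pitch class 1, spelled on D as Db.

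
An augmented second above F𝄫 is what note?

Gb

A second above F lands on the letter G.
An augmented second spans 3 semitones, so Fbb moves to pitch class 6. On the letter G that is Gb.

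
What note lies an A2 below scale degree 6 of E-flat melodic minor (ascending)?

Scale degree 6 of Eb melodic minor (ascending) is C.
An augmented second (3 semitones) below C lands on the letter B, giving Bbb.

Bbb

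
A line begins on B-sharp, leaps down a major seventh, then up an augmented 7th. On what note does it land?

B##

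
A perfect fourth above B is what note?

A fourth above B lands on the letter E.
A perfect fourth spans 5 semitones, so B moves to pitch class 4. On the letter E that is E.

E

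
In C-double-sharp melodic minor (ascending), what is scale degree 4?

F##

Degree 4 takes the letter 3 steps above C, which is F.
In melodic minor (ascending), degree 4 sits 5 semitones above the tonic. C## + 5 semitones is pitch class 7, spelled on F as F##.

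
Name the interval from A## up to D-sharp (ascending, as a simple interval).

Counting letters A–B–C–D gives a fourth.
A##→D# = 4 semitones, 1 narrower than the perfect fourth (5), so diminished.

diminished fourth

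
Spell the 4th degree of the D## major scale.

Degree 4 takes the letter 3 steps above D, which is G.
In major, degree 4 sits 5 semitones above the tonic. D## + 5 semitones is pitch class 9, spelled on G as G##.

G##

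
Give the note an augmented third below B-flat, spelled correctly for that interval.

Gbb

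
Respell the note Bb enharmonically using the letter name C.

Cbb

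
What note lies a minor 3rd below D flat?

Bb

A third below D lands on the letter B.
A minor third spans 3 semitones, so Db moves to pitch class 10. On the letter B that is Bb.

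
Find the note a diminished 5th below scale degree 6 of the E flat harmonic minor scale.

Scale degree 6 of Eb harmonic minor is Cb.
A diminished fifth (6 semitones) below Cb lands on the letter F, giving F.

F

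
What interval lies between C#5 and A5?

minor sixth

The letter names run C→A, a span of 5 letter steps, so the interval is some kind of sixth.
C# to A is 8 semitones. A major sixth is 9, so 8 makes it minor.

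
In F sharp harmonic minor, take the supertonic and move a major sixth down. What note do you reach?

B

The supertonic of F# harmonic minor is G#.
A major sixth (9 semitones) below G# lands on the letter B, giving B.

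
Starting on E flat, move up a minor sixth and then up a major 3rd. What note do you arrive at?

A minor sixth up from Eb is Cb (letter C, 8 semitones up).
A major third up from Cb is Eb (letter E, 4 semitones up).

Eb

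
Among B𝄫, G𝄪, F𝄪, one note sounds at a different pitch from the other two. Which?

F##

In 12-tone equal temperament, enharmonic equivalents share a pitch class. Bbb is pitch class 9; G## is pitch class 9; F## is pitch class 7.
Bbb and G## share pitch class 9, while F## is pitch class 7.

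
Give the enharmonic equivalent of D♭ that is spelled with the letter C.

Plain C sits 1 semitone below Db, so on the letter C the same pitch needs a sharp: C#.

C#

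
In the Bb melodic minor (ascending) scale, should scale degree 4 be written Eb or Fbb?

Each scale degree takes a distinct letter name. Degree 4 of a scale on B must use the letter E.
Eb and Fbb are enharmonically the same pitch, but only Eb uses the letter E, so it is the correct spelling here.

Eb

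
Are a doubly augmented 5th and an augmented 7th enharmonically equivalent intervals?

No

A doubly augmented fifth spans 9 semitones; an augmented seventh spans 12.
The spans differ, so they are not enharmonic equivalents.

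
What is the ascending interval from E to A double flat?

doubly diminished fourth

Counting letters E–F–G–A gives a fourth.
E→Abb = 3 semitones, 2 narrower than the perfect fourth (5), so doubly diminished.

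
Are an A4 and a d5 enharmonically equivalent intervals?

An augmented fourth spans 6 semitones; a diminished fifth spans 6.
They are enharmonically equivalent.

Yes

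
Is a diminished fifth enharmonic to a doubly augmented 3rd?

Yes

A diminished fifth spans 6 semitones; a doubly augmented third spans 6.
They are enharmonically equivalent.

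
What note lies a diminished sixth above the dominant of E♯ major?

The dominant of E# major is B#.
A diminished sixth (7 semitones) above B# lands on the letter G, giving G.

G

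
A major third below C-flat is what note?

Abb

A third below C lands on the letter A.
A major third spans 4 semitones, so Cb moves to pitch class 7. On the letter A that is Abb.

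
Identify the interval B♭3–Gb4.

minor sixth

The letter names run B→G, a span of 5 letter steps, so the interval is some kind of sixth.
Bb to Gb is 8 semitones. A major sixth is 9, so 8 makes it minor.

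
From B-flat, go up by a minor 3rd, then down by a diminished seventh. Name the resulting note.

A minor third up from Bb is Db (letter D, 3 semitones up).
A diminished seventh down from Db is E (letter E, 9 semitones down).

E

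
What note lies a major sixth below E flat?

Gb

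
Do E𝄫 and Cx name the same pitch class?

Yes

Ebb = pitch class 2 and C## = pitch class 2 — the same pitch class, so they are enharmonic equivalents.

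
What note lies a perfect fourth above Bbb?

A fourth above B lands on the letter E.
A perfect fourth spans 5 semitones, so Bbb moves to pitch class 2. On the letter E that is Ebb.

Ebb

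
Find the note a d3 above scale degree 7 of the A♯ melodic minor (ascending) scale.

B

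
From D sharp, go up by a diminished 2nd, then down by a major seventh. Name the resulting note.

Fb

A diminished second up from D# is Eb (letter E, 0 semitones up).
A major seventh down from Eb is Fb (letter F, 11 semitones down).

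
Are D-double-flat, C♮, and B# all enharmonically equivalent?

Yes

Dbb is pitch class 0; C is pitch class 0; B# is pitch class 0.
All spellings map to pitch class 0, so they are enharmonically equivalent.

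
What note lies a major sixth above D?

B

D up a major sixth is B, so the target letter is B.
From D, a major sixth is 9 semitones up: B.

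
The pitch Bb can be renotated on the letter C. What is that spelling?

Bb is pitch class 10. The letter C alone is pitch class 0.
To reach pitch class 10 from C requires an offset of -2 semitones, i.e. double flat: Cbb.

Cbb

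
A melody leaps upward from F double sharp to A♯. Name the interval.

minor third

Counting letters F–G–A gives a third.
F##→A# = 3 semitones, 1 narrower than the major third (4), so minor.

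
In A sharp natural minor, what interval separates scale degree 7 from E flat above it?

Scale degree 7 of A# natural minor is G#.
G# up to Eb: letters G→E make it a sixth; 7 semitones makes it diminished.

diminished sixth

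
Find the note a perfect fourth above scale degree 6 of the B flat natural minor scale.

Scale degree 6 of Bb natural minor is Gb.
A perfect fourth (5 semitones) above Gb lands on the letter C, giving Cb.

Cb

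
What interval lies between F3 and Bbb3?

diminished fourth

Counting letters F–G–A–B gives a fourth.
F→Bbb = 4 semitones, 1 narrower than the perfect fourth (5), so diminished.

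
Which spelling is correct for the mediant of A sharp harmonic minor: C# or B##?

C#

Each scale degree takes a distinct letter name. Degree 3 of a scale on A must use the letter C.
C# and B## are enharmonically the same pitch, but only C# uses the letter C, so it is the correct spelling here.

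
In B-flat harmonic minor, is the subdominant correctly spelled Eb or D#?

Each scale degree takes a distinct letter name. Degree 4 of a scale on B must use the letter E.
Eb and D# are enharmonically the same pitch, but only Eb uses the letter E, so it is the correct spelling here.

Eb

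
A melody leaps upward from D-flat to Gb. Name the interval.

perfect fourth

The letter names run D→G, a span of 3 letter steps, so the interval is some kind of fourth.
Db to Gb is 5 semitones. A perfect fourth is 5, so 5 makes it perfect.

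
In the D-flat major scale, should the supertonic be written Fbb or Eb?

Eb

Each scale degree takes a distinct letter name. Degree 2 of a scale on D must use the letter E.
Eb and Fbb are enharmonically the same pitch, but only Eb uses the letter E, so it is the correct spelling here.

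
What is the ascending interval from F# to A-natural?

The letter names run F→A, a span of 2 letter steps, so the interval is some kind of third.
F# to A is 3 semitones. A major third is 4, so 3 makes it minor.

minor third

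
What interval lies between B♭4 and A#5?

augmented seventh

The letter names run B→A, a span of 6 letter steps, so the interval is some kind of seventh.
Bb to A# is 12 semitones. A major seventh is 11, so 12 makes it augmented.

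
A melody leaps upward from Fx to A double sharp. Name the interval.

major third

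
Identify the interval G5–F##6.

Counting letters G–A–B–C–D–E–F gives a seventh.
G→F## = 12 semitones, 1 wider than the major seventh (11), so augmented.

augmented seventh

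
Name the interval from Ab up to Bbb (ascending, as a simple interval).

minor second

The letter names run A→B, a span of 1 letter step, so the interval is some kind of second.
Ab to Bbb is 1 semitone. A major second is 2, so 1 makes it minor.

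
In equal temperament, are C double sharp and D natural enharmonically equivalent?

C## = pitch class 2 and D = pitch class 2 — the same pitch class, so they are enharmonic equivalents.

Yes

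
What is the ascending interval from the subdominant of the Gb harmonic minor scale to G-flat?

perfect fifth

The subdominant of Gb harmonic minor is Cb.
Cb up to Gb: letters C→G make it a fifth; 7 semitones makes it perfect.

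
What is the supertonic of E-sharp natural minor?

The E# natural minor scale runs E# F## G# A# B# C# D#.
Degree 2 is F##.

F##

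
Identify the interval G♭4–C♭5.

The letter names run G→C, a span of 3 letter steps, so the interval is some kind of fourth.
Gb to Cb is 5 semitones. A perfect fourth is 5, so 5 makes it perfect.

perfect fourth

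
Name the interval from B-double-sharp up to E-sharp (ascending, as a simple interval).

diminished fourth

The letter names run B→E, a span of 3 letter steps, so the interval is some kind of fourth.
B## to E# is 4 semitones. A perfect fourth is 5, so 4 makes it diminished.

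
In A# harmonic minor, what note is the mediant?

The A# harmonic minor scale runs A# B# C# D# E# F# G##.
Degree 3 is C#.

C#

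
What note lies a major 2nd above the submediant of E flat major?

D

The submediant of Eb major is C.
A major second (2 semitones) above C lands on the letter D, giving D.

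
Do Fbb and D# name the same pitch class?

Yes

Fbb = pitch class 3 and D# = pitch class 3 — the same pitch class, so they are enharmonic equivalents.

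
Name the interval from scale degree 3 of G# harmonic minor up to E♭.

diminished fourth

Scale degree 3 of G# harmonic minor is B.
B up to Eb: letters B→E make it a fourth; 4 semitones makes it diminished.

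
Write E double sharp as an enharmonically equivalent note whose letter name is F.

F#

E## is pitch class 6. The letter F alone is pitch class 5.
To reach pitch class 6 from F requires an offset of +1 semitone, i.e. sharp: F#.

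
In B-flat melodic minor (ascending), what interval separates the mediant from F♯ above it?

The mediant of Bb melodic minor (ascending) is Db.
Db up to F#: letters D→F make it a third; 5 semitones makes it augmented.

augmented third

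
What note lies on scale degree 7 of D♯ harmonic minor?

The D# harmonic minor scale runs D# E# F# G# A# B C##.
Degree 7 is C##.

C##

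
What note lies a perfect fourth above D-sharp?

A fourth above D lands on the letter G.
A perfect fourth spans 5 semitones, so D# moves to pitch class 8. On the letter G that is G#.

G#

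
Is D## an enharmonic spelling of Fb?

D## = pitch class 4 and Fb = pitch class 4 — the same pitch class, so they are enharmonic equivalents.

Yes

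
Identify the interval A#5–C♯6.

minor third

The letter names run A→C, a span of 2 letter steps, so the interval is some kind of third.
A# to C# is 3 semitones. A major third is 4, so 3 makes it minor.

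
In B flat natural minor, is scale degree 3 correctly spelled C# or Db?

Each scale degree takes a distinct letter name. Degree 3 of a scale on B must use the letter D.
Db and C# are enharmonically the same pitch, but only Db uses the letter D, so it is the correct spelling here.

Db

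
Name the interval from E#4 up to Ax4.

The letter names run E→A, a span of 3 letter steps, so the interval is some kind of fourth.
E# to A## is 6 semitones. A perfect fourth is 5, so 6 makes it augmented.

augmented fourth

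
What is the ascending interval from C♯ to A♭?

Counting letters C–D–E–F–G–A gives a sixth.
C#→Ab = 7 semitones, 2 narrower than the major sixth (9), so diminished.

diminished sixth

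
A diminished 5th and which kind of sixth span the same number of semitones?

doubly diminished

A diminished fifth spans 6 semitones.
A sixth spanning 6 semitones is doubly diminished (the major sixth is 9).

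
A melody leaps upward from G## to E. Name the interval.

diminished sixth

Counting letters G–A–B–C–D–E gives a sixth.
G##→E = 7 semitones, 2 narrower than the major sixth (9), so diminished.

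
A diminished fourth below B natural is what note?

F##

B down a perfect fourth is F#, so the target letter is F.
From B, a diminished fourth is 4 semitones down: F##.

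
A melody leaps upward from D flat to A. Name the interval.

Counting letters D–E–F–G–A gives a fifth.
Db→A = 8 semitones, 1 wider than the perfect fifth (7), so augmented.

augmented fifth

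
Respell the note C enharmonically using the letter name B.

Plain B sits 1 semitone below C, so on the letter B the same pitch needs a sharp: B#.

B#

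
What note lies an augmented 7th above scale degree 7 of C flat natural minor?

A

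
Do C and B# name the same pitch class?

C = pitch class 0 and B# = pitch class 0 — the same pitch class, so they are enharmonic equivalents.

Yes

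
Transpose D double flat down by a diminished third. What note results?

D down a major third is Bb, so the target letter is B.
From Dbb, a diminished third is 2 semitones down: Bb.

Bb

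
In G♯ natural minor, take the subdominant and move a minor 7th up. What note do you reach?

The subdominant of G# natural minor is C#.
A minor seventh (10 semitones) above C# lands on the letter B, giving B.

B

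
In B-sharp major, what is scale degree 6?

The B# major scale runs B# C## D## E# F## G## A##.
Degree 6 is G##.

G##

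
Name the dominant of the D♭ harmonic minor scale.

Degree 5 takes the letter 4 steps above D, which is A.
In harmonic minor, degree 5 sits 7 semitones above the tonic. Db + 7 semitones is pitch class 8, spelled on A as Ab.

Ab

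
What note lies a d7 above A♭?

Gbb

A up a major seventh is G#, so the target letter is G.
From Ab, a diminished seventh is 9 semitones up: Gbb.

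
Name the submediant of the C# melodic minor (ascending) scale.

Degree 6 takes the letter 5 steps above C, which is A.
In melodic minor (ascending), degree 6 sits 9 semitones above the tonic. C# + 9 semitones is pitch class 10, spelled on A as A#.

A#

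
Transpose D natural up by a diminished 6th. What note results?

Bbb

D up a major sixth is B, so the target letter is B.
From D, a diminished sixth is 7 semitones up: Bbb.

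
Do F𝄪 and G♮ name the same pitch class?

Yes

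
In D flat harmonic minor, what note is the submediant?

The Db harmonic minor scale runs Db Eb Fb Gb Ab Bbb C.
Degree 6 is Bbb.

Bbb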